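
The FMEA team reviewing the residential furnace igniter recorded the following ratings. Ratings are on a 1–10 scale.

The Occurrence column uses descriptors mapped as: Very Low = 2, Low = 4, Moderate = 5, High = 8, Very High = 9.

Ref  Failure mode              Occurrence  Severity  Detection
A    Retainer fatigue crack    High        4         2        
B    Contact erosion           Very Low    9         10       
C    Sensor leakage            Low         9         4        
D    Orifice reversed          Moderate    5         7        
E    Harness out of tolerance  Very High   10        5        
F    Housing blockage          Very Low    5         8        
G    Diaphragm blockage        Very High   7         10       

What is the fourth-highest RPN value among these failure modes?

175

RPN = Severity × Occurrence × Detection:
  A: 4 × 8 × 2 = 64
  B: 9 × 2 × 10 = 180
  C: 9 × 4 × 4 = 144
  D: 5 × 5 × 7 = 175
  E: 10 × 9 × 5 = 450
  F: 5 × 2 × 8 = 80
  G: 7 × 9 × 10 = 630
Sorted descending: 630, 450, 180, 175, 144, 80, 64.
The fourth-highest RPN is 175 (D).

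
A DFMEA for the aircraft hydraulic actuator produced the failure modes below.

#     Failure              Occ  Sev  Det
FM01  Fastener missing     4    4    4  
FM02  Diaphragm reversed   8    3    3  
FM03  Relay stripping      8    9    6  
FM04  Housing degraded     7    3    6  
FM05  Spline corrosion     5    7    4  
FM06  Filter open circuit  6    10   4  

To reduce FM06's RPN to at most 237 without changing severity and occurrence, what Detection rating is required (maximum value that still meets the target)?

FM06: S=10, O=6, D=4 → current RPN = 240.
Fixed product = 60. Need 60 × D ≤ 237, so D ≤ 237/60 = 3.95.
Maximum integer Detection rating = 3 (gives RPN 180; D=4 would give 240 > 237).

3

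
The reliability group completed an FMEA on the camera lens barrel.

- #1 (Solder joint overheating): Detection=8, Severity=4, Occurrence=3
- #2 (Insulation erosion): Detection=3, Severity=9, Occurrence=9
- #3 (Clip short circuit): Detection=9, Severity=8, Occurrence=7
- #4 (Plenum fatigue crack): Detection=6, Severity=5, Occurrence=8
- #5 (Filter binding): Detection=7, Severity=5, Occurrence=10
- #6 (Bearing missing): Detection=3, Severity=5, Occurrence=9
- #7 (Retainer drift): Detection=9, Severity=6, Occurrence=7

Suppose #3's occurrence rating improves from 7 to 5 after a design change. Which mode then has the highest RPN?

#7

RPN = Severity × Occurrence × Detection:
  #1: 4 × 3 × 8 = 96
  #2: 9 × 9 × 3 = 243
  #3: 8 × 7 × 9 = 504
  #4: 5 × 8 × 6 = 240
  #5: 5 × 10 × 7 = 350
  #6: 5 × 9 × 3 = 135
  #7: 6 × 7 × 9 = 378
After action: #3 → 8 × 5 × 9 = 360.
Revised RPNs: #7=378, #3=360, #5=350, #2=243, #4=240, #6=135, #1=96.
Highest is now #7 (378).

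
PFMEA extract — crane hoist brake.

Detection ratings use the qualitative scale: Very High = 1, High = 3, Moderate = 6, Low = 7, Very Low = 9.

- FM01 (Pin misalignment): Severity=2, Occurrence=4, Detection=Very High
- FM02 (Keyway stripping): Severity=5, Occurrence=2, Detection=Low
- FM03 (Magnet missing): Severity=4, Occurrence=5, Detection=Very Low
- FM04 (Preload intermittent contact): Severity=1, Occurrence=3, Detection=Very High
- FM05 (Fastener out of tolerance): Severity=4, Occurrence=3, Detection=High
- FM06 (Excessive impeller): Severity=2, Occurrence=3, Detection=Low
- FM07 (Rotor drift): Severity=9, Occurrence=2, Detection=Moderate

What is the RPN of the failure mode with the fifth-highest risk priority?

RPN = Severity × Occurrence × Detection:
  FM01: 2 × 4 × 1 = 8
  FM02: 5 × 2 × 7 = 70
  FM03: 4 × 5 × 9 = 180
  FM04: 1 × 3 × 1 = 3
  FM05: 4 × 3 × 3 = 36
  FM06: 2 × 3 × 7 = 42
  FM07: 9 × 2 × 6 = 108
Sorted descending: 180, 108, 70, 42, 36, 8, 3.
The fifth-highest RPN is 36 (FM05).

36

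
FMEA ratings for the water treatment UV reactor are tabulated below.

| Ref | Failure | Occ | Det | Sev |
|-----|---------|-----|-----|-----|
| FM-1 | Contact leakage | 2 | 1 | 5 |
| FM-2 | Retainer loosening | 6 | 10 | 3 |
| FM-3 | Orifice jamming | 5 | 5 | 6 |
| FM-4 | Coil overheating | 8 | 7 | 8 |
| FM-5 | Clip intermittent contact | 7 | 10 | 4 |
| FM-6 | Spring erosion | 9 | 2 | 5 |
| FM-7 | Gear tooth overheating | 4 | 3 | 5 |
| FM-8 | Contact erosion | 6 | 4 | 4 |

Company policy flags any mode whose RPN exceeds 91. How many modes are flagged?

5

RPN = Severity × Occurrence × Detection:
  FM-1: 5 × 2 × 1 = 10
  FM-2: 3 × 6 × 10 = 180
  FM-3: 6 × 5 × 5 = 150
  FM-4: 8 × 8 × 7 = 448
  FM-5: 4 × 7 × 10 = 280
  FM-6: 5 × 9 × 2 = 90
  FM-7: 5 × 4 × 3 = 60
  FM-8: 4 × 6 × 4 = 96
Modes with RPN > 91: FM-2 (180), FM-3 (150), FM-4 (448), FM-5 (280), FM-8 (96) → 5.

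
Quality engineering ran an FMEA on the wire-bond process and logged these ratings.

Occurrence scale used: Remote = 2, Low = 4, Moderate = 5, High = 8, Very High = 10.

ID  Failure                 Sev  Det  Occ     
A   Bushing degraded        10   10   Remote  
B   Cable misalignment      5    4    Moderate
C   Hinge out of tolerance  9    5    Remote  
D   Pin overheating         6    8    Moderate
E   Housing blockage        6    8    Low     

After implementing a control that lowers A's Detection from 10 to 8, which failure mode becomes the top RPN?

RPN = Severity × Occurrence × Detection:
  A: 10 × 2 × 10 = 200
  B: 5 × 5 × 4 = 100
  C: 9 × 2 × 5 = 90
  D: 6 × 5 × 8 = 240
  E: 6 × 4 × 8 = 192
After action: A → 10 × 2 × 8 = 160.
Revised RPNs: D=240, E=192, A=160, B=100, C=90.
Highest is now D (240).

D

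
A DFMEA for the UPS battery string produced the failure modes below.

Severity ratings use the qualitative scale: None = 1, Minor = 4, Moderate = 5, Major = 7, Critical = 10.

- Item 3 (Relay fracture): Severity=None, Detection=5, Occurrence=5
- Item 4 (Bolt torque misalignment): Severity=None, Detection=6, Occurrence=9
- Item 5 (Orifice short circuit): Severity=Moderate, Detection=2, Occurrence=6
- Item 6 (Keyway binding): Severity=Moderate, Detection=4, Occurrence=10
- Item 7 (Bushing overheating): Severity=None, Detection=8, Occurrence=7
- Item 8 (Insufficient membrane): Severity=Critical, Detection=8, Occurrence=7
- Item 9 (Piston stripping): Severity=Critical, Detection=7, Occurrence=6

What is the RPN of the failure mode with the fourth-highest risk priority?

RPN = Severity × Occurrence × Detection:
  Item 3: 1 × 5 × 5 = 25
  Item 4: 1 × 9 × 6 = 54
  Item 5: 5 × 6 × 2 = 60
  Item 6: 5 × 10 × 4 = 200
  Item 7: 1 × 7 × 8 = 56
  Item 8: 10 × 7 × 8 = 560
  Item 9: 10 × 6 × 7 = 420
Sorted descending: 560, 420, 200, 60, 56, 54, 25.
The fourth-highest RPN is 60 (Item 5).

60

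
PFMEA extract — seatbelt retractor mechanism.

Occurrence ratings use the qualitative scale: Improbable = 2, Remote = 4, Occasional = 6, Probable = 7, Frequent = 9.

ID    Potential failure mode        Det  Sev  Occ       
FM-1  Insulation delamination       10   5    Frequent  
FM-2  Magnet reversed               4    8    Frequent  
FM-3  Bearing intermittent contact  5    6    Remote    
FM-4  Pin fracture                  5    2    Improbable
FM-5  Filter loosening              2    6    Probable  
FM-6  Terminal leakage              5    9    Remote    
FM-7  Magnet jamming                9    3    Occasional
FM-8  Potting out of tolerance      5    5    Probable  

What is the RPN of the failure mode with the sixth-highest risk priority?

120

RPN = Severity × Occurrence × Detection:
  FM-1: 5 × 9 × 10 = 450
  FM-2: 8 × 9 × 4 = 288
  FM-3: 6 × 4 × 5 = 120
  FM-4: 2 × 2 × 5 = 20
  FM-5: 6 × 7 × 2 = 84
  FM-6: 9 × 4 × 5 = 180
  FM-7: 3 × 6 × 9 = 162
  FM-8: 5 × 7 × 5 = 175
Sorted descending: 450, 288, 180, 175, 162, 120, 84, 20.
The sixth-highest RPN is 120 (FM-3).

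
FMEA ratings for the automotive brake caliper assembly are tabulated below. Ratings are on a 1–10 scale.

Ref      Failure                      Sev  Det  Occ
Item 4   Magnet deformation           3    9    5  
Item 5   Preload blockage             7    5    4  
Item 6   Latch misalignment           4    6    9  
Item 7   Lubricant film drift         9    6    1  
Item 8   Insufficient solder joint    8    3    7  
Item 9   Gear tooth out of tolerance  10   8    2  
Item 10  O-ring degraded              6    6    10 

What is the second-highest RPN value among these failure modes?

216

RPN = Severity × Occurrence × Detection:
  Item 4: 3 × 5 × 9 = 135
  Item 5: 7 × 4 × 5 = 140
  Item 6: 4 × 9 × 6 = 216
  Item 7: 9 × 1 × 6 = 54
  Item 8: 8 × 7 × 3 = 168
  Item 9: 10 × 2 × 8 = 160
  Item 10: 6 × 10 × 6 = 360
Sorted descending: 360, 216, 168, 160, 140, 135, 54.
The second-highest RPN is 216 (Item 6).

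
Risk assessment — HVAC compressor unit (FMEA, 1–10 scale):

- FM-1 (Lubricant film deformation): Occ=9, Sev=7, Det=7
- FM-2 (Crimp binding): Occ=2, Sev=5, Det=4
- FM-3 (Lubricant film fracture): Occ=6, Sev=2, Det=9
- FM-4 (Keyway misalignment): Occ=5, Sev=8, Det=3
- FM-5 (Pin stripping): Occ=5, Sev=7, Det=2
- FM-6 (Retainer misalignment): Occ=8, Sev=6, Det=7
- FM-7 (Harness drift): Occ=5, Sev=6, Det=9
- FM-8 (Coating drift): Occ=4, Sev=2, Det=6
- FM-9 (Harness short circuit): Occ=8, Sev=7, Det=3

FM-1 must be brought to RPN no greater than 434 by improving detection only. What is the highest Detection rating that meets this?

FM-1: S=7, O=9, D=7 → current RPN = 441.
Fixed product = 63. Need 63 × D ≤ 434, so D ≤ 434/63 = 6.89.
Maximum integer Detection rating = 6 (gives RPN 378; D=7 would give 441 > 434).

6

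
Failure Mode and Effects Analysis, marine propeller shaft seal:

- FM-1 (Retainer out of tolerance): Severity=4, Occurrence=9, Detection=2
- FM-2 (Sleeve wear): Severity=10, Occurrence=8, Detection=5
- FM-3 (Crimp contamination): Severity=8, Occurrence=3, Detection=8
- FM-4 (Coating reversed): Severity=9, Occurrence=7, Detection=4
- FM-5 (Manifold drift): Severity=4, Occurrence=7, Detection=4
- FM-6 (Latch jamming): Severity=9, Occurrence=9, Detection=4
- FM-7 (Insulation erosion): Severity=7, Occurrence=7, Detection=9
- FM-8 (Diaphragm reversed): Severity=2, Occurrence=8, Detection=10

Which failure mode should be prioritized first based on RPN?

FM-7

RPN = Severity × Occurrence × Detection:
  FM-1: 4 × 9 × 2 = 72
  FM-2: 10 × 8 × 5 = 400
  FM-3: 8 × 3 × 8 = 192
  FM-4: 9 × 7 × 4 = 252
  FM-5: 4 × 7 × 4 = 112
  FM-6: 9 × 9 × 4 = 324
  FM-7: 7 × 7 × 9 = 441
  FM-8: 2 × 8 × 10 = 160
Highest RPN is 441 → FM-7.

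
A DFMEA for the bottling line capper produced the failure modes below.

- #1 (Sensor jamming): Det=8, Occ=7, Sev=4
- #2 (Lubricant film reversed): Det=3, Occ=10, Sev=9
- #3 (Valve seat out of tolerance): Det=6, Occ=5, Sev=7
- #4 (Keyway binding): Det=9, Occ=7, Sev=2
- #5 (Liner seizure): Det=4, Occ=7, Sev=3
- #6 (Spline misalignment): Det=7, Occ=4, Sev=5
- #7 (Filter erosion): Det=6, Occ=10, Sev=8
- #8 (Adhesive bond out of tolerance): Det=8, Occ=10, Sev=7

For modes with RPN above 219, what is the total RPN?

1534

RPN = Severity × Occurrence × Detection:
  #1: 4 × 7 × 8 = 224
  #2: 9 × 10 × 3 = 270
  #3: 7 × 5 × 6 = 210
  #4: 2 × 7 × 9 = 126
  #5: 3 × 7 × 4 = 84
  #6: 5 × 4 × 7 = 140
  #7: 8 × 10 × 6 = 480
  #8: 7 × 10 × 8 = 560
RPN > 219: #1 (224), #2 (270), #7 (480), #8 (560).
Sum: 224 + 270 + 480 + 560 = 1534.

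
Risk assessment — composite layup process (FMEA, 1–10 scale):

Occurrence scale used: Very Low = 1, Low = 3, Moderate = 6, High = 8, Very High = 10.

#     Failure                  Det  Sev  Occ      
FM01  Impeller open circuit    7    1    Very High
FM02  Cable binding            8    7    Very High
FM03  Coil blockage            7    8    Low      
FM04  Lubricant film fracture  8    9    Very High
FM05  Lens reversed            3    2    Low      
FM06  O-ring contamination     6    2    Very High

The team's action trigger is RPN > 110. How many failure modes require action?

4

RPN = Severity × Occurrence × Detection:
  FM01: 1 × 10 × 7 = 70
  FM02: 7 × 10 × 8 = 560
  FM03: 8 × 3 × 7 = 168
  FM04: 9 × 10 × 8 = 720
  FM05: 2 × 3 × 3 = 18
  FM06: 2 × 10 × 6 = 120
Modes with RPN > 110: FM02 (560), FM03 (168), FM04 (720), FM06 (120) → 4.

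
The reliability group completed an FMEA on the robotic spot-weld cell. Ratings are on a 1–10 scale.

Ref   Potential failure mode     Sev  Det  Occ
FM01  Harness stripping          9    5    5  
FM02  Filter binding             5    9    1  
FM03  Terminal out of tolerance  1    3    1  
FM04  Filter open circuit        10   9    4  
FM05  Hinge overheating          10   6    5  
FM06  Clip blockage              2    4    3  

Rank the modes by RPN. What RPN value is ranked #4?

45

RPN = Severity × Occurrence × Detection:
  FM01: 9 × 5 × 5 = 225
  FM02: 5 × 1 × 9 = 45
  FM03: 1 × 1 × 3 = 3
  FM04: 10 × 4 × 9 = 360
  FM05: 10 × 5 × 6 = 300
  FM06: 2 × 3 × 4 = 24
Sorted descending: 360, 300, 225, 45, 24, 3.
The fourth-highest RPN is 45 (FM02).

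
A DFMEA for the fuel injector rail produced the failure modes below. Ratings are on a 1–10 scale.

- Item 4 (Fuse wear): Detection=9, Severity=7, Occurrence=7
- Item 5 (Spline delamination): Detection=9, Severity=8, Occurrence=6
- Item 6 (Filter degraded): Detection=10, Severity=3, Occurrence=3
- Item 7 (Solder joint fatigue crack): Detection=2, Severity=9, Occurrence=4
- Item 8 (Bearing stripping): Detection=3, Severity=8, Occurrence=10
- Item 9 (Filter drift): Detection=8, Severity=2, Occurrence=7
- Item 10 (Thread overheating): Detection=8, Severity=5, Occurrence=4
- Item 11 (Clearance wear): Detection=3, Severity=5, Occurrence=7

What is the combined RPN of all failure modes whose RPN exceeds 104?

1490

RPN = Severity × Occurrence × Detection:
  Item 4: 7 × 7 × 9 = 441
  Item 5: 8 × 6 × 9 = 432
  Item 6: 3 × 3 × 10 = 90
  Item 7: 9 × 4 × 2 = 72
  Item 8: 8 × 10 × 3 = 240
  Item 9: 2 × 7 × 8 = 112
  Item 10: 5 × 4 × 8 = 160
  Item 11: 5 × 7 × 3 = 105
RPN > 104: Item 4 (441), Item 5 (432), Item 8 (240), Item 9 (112), Item 10 (160), Item 11 (105).
Sum: 441 + 432 + 240 + 112 + 160 + 105 = 1490.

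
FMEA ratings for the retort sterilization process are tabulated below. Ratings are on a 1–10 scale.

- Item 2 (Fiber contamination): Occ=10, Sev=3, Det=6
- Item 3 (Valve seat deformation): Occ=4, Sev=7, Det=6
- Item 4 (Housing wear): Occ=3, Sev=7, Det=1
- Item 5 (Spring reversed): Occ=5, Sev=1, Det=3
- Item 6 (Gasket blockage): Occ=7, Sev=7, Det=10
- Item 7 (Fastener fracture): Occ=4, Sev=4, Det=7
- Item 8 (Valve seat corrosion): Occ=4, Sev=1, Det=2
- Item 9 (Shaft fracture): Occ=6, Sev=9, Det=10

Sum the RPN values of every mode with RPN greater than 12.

1526

RPN = Severity × Occurrence × Detection:
  Item 2: 3 × 10 × 6 = 180
  Item 3: 7 × 4 × 6 = 168
  Item 4: 7 × 3 × 1 = 21
  Item 5: 1 × 5 × 3 = 15
  Item 6: 7 × 7 × 10 = 490
  Item 7: 4 × 4 × 7 = 112
  Item 8: 1 × 4 × 2 = 8
  Item 9: 9 × 6 × 10 = 540
RPN > 12: Item 2 (180), Item 3 (168), Item 4 (21), Item 5 (15), Item 6 (490), Item 7 (112), Item 9 (540).
Sum: 180 + 168 + 21 + 15 + 490 + 112 + 540 = 1526.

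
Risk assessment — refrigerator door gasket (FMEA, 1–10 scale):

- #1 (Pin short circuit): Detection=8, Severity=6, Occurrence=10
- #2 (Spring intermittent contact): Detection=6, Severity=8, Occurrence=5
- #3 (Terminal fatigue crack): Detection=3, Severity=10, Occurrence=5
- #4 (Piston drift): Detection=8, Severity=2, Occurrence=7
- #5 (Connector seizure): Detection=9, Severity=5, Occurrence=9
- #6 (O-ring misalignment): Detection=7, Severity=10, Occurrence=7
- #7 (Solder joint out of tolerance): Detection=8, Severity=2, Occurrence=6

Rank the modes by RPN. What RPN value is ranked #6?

112

RPN = Severity × Occurrence × Detection:
  #1: 6 × 10 × 8 = 480
  #2: 8 × 5 × 6 = 240
  #3: 10 × 5 × 3 = 150
  #4: 2 × 7 × 8 = 112
  #5: 5 × 9 × 9 = 405
  #6: 10 × 7 × 7 = 490
  #7: 2 × 6 × 8 = 96
Sorted descending: 490, 480, 405, 240, 150, 112, 96.
The sixth-highest RPN is 112 (#4).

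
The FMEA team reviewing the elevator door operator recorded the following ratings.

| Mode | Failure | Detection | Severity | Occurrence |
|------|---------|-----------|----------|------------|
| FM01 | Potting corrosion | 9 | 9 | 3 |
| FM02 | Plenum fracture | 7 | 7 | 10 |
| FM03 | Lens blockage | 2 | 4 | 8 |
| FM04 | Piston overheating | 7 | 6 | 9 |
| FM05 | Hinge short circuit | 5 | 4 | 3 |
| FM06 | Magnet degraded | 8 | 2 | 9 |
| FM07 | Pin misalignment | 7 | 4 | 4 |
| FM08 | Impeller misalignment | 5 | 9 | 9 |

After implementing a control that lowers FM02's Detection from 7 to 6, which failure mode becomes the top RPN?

FM02

RPN = Severity × Occurrence × Detection:
  FM01: 9 × 3 × 9 = 243
  FM02: 7 × 10 × 7 = 490
  FM03: 4 × 8 × 2 = 64
  FM04: 6 × 9 × 7 = 378
  FM05: 4 × 3 × 5 = 60
  FM06: 2 × 9 × 8 = 144
  FM07: 4 × 4 × 7 = 112
  FM08: 9 × 9 × 5 = 405
After action: FM02 → 7 × 10 × 6 = 420.
Revised RPNs: FM02=420, FM08=405, FM04=378, FM01=243, FM06=144, FM07=112, FM03=64, FM05=60.
Highest is now FM02 (420).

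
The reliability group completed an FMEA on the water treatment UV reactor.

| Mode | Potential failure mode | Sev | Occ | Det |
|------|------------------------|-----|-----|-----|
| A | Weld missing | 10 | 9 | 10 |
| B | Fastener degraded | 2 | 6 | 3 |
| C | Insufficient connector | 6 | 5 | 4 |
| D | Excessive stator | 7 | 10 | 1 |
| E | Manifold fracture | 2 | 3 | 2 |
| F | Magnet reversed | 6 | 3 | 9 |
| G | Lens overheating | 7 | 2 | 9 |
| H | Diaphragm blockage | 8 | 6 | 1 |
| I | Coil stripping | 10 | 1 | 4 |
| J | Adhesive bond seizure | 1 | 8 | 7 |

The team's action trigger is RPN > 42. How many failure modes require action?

7

RPN = Severity × Occurrence × Detection:
  A: 10 × 9 × 10 = 900
  B: 2 × 6 × 3 = 36
  C: 6 × 5 × 4 = 120
  D: 7 × 10 × 1 = 70
  E: 2 × 3 × 2 = 12
  F: 6 × 3 × 9 = 162
  G: 7 × 2 × 9 = 126
  H: 8 × 6 × 1 = 48
  I: 10 × 1 × 4 = 40
  J: 1 × 8 × 7 = 56
Modes with RPN > 42: A (900), C (120), D (70), F (162), G (126), H (48), J (56) → 7.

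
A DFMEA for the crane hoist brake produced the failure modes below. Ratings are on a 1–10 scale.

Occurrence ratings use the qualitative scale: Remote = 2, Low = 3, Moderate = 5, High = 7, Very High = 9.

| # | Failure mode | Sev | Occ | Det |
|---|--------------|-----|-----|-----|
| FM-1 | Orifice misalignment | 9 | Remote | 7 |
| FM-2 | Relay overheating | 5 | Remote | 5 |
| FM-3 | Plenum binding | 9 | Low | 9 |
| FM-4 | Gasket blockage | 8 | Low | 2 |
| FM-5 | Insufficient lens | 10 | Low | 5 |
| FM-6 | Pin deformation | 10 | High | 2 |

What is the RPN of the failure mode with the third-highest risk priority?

140

RPN = Severity × Occurrence × Detection:
  FM-1: 9 × 2 × 7 = 126
  FM-2: 5 × 2 × 5 = 50
  FM-3: 9 × 3 × 9 = 243
  FM-4: 8 × 3 × 2 = 48
  FM-5: 10 × 3 × 5 = 150
  FM-6: 10 × 7 × 2 = 140
Sorted descending: 243, 150, 140, 126, 50, 48.
The third-highest RPN is 140 (FM-6).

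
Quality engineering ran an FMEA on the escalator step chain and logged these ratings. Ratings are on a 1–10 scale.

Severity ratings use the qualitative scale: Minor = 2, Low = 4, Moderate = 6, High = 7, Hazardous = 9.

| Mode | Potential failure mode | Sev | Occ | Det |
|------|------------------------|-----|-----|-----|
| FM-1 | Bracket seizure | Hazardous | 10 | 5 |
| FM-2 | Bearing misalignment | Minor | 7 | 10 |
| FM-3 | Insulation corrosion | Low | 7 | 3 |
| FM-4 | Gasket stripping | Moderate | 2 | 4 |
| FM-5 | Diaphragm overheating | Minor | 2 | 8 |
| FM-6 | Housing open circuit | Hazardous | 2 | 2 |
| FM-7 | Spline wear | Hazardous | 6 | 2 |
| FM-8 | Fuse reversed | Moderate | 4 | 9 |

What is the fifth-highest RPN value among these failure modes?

RPN = Severity × Occurrence × Detection:
  FM-1: 9 × 10 × 5 = 450
  FM-2: 2 × 7 × 10 = 140
  FM-3: 4 × 7 × 3 = 84
  FM-4: 6 × 2 × 4 = 48
  FM-5: 2 × 2 × 8 = 32
  FM-6: 9 × 2 × 2 = 36
  FM-7: 9 × 6 × 2 = 108
  FM-8: 6 × 4 × 9 = 216
Sorted descending: 450, 216, 140, 108, 84, 48, 36, 32.
The fifth-highest RPN is 84 (FM-3).

84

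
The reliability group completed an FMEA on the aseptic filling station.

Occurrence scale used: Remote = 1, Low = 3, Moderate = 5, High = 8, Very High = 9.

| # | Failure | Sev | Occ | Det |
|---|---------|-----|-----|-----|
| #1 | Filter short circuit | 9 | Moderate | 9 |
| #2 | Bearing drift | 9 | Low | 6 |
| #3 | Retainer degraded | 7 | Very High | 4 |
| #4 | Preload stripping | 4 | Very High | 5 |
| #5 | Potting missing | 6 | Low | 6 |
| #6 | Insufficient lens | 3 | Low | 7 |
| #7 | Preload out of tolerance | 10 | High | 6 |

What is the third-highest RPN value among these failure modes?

252

RPN = Severity × Occurrence × Detection:
  #1: 9 × 5 × 9 = 405
  #2: 9 × 3 × 6 = 162
  #3: 7 × 9 × 4 = 252
  #4: 4 × 9 × 5 = 180
  #5: 6 × 3 × 6 = 108
  #6: 3 × 3 × 7 = 63
  #7: 10 × 8 × 6 = 480
Sorted descending: 480, 405, 252, 180, 162, 108, 63.
The third-highest RPN is 252 (#3).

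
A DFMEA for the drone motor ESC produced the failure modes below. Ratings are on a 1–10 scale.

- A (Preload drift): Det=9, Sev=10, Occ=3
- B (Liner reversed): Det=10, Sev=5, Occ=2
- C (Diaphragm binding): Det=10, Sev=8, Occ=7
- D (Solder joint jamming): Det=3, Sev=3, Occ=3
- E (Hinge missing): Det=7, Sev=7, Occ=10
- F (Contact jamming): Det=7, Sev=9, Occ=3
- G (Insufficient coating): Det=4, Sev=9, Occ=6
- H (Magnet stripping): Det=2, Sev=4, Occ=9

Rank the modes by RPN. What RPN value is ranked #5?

RPN = Severity × Occurrence × Detection:
  A: 10 × 3 × 9 = 270
  B: 5 × 2 × 10 = 100
  C: 8 × 7 × 10 = 560
  D: 3 × 3 × 3 = 27
  E: 7 × 10 × 7 = 490
  F: 9 × 3 × 7 = 189
  G: 9 × 6 × 4 = 216
  H: 4 × 9 × 2 = 72
Sorted descending: 560, 490, 270, 216, 189, 100, 72, 27.
The fifth-highest RPN is 189 (F).

189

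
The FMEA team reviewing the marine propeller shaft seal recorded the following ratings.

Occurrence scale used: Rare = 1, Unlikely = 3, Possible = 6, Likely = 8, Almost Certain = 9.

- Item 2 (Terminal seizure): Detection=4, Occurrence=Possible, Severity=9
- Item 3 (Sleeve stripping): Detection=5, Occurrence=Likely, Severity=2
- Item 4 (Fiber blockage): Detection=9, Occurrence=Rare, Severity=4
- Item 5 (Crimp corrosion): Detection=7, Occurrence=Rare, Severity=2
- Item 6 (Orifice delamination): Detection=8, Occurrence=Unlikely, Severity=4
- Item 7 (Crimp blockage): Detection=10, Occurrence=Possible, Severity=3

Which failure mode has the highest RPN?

RPN = Severity × Occurrence × Detection:
  Item 2: 9 × 6 × 4 = 216
  Item 3: 2 × 8 × 5 = 80
  Item 4: 4 × 1 × 9 = 36
  Item 5: 2 × 1 × 7 = 14
  Item 6: 4 × 3 × 8 = 96
  Item 7: 3 × 6 × 10 = 180
Highest RPN is 216 → Item 2.

Item 2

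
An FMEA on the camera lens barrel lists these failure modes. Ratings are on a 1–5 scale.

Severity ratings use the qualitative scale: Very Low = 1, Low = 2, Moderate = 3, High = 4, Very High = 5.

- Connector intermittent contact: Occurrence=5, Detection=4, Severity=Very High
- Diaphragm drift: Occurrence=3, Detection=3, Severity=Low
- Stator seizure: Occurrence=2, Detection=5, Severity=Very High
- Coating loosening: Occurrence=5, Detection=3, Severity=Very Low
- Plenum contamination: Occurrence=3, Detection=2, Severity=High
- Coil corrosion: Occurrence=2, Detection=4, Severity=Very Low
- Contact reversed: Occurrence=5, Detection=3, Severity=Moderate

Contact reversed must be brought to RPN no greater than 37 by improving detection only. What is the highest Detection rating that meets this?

Contact reversed: S=3, O=5, D=3 → current RPN = 45.
Fixed product = 15. Need 15 × D ≤ 37, so D ≤ 37/15 = 2.47.
Maximum integer Detection rating = 2 (gives RPN 30; D=3 would give 45 > 37).

2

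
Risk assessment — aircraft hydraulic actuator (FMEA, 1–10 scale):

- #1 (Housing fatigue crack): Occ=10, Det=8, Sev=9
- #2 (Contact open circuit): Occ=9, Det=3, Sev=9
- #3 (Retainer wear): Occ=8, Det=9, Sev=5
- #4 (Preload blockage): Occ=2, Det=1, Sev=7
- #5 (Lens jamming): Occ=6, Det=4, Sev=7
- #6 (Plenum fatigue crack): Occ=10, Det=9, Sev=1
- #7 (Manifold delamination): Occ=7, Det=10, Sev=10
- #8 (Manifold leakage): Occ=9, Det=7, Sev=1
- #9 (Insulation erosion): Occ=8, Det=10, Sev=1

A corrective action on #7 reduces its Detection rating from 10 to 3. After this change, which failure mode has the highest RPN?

RPN = Severity × Occurrence × Detection:
  #1: 9 × 10 × 8 = 720
  #2: 9 × 9 × 3 = 243
  #3: 5 × 8 × 9 = 360
  #4: 7 × 2 × 1 = 14
  #5: 7 × 6 × 4 = 168
  #6: 1 × 10 × 9 = 90
  #7: 10 × 7 × 10 = 700
  #8: 1 × 9 × 7 = 63
  #9: 1 × 8 × 10 = 80
After action: #7 → 10 × 7 × 3 = 210.
Revised RPNs: #1=720, #3=360, #2=243, #7=210, #5=168, #6=90, #9=80, #8=63, #4=14.
Highest is now #1 (720).

#1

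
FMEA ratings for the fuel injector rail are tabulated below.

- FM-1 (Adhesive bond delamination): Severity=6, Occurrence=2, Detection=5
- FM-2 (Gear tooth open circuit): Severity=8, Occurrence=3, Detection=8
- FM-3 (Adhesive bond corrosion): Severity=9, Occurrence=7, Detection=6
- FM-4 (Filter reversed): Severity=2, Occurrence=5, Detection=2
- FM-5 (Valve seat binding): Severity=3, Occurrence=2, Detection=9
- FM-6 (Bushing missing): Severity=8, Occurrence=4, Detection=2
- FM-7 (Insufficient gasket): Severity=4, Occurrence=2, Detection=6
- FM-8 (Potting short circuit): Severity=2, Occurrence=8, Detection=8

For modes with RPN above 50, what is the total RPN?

876

RPN = Severity × Occurrence × Detection:
  FM-1: 6 × 2 × 5 = 60
  FM-2: 8 × 3 × 8 = 192
  FM-3: 9 × 7 × 6 = 378
  FM-4: 2 × 5 × 2 = 20
  FM-5: 3 × 2 × 9 = 54
  FM-6: 8 × 4 × 2 = 64
  FM-7: 4 × 2 × 6 = 48
  FM-8: 2 × 8 × 8 = 128
RPN > 50: FM-1 (60), FM-2 (192), FM-3 (378), FM-5 (54), FM-6 (64), FM-8 (128).
Sum: 60 + 192 + 378 + 54 + 64 + 128 = 876.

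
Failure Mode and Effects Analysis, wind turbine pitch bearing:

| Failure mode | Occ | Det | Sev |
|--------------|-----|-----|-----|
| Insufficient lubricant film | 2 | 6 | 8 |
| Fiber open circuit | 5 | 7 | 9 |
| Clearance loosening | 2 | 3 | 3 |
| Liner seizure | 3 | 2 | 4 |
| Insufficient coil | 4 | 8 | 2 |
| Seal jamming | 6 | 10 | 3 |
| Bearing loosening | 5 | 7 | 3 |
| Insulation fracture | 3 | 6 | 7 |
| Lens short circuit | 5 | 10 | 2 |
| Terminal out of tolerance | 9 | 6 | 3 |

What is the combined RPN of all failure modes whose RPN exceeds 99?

988

RPN = Severity × Occurrence × Detection:
  Insufficient lubricant film: 8 × 2 × 6 = 96
  Fiber open circuit: 9 × 5 × 7 = 315
  Clearance loosening: 3 × 2 × 3 = 18
  Liner seizure: 4 × 3 × 2 = 24
  Insufficient coil: 2 × 4 × 8 = 64
  Seal jamming: 3 × 6 × 10 = 180
  Bearing loosening: 3 × 5 × 7 = 105
  Insulation fracture: 7 × 3 × 6 = 126
  Lens short circuit: 2 × 5 × 10 = 100
  Terminal out of tolerance: 3 × 9 × 6 = 162
RPN > 99: Fiber open circuit (315), Seal jamming (180), Bearing loosening (105), Insulation fracture (126), Lens short circuit (100), Terminal out of tolerance (162).
Sum: 315 + 180 + 105 + 126 + 100 + 162 = 988.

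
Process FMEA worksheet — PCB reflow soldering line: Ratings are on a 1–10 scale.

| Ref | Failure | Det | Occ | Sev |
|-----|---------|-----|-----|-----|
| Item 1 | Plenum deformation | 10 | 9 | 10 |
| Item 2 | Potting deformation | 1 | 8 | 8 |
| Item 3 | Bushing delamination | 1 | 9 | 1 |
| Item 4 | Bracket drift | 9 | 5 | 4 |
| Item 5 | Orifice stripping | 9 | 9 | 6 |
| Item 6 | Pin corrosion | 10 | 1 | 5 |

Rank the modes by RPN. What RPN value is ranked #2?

RPN = Severity × Occurrence × Detection:
  Item 1: 10 × 9 × 10 = 900
  Item 2: 8 × 8 × 1 = 64
  Item 3: 1 × 9 × 1 = 9
  Item 4: 4 × 5 × 9 = 180
  Item 5: 6 × 9 × 9 = 486
  Item 6: 5 × 1 × 10 = 50
Sorted descending: 900, 486, 180, 64, 50, 9.
The second-highest RPN is 486 (Item 5).

486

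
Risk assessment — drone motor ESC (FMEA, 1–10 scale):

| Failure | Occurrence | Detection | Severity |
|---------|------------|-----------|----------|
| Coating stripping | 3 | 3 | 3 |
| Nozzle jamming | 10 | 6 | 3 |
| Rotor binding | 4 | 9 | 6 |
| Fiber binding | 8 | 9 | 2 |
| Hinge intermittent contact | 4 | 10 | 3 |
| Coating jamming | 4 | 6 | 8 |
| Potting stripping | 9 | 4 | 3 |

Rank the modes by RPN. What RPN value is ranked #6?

RPN = Severity × Occurrence × Detection:
  Coating stripping: 3 × 3 × 3 = 27
  Nozzle jamming: 3 × 10 × 6 = 180
  Rotor binding: 6 × 4 × 9 = 216
  Fiber binding: 2 × 8 × 9 = 144
  Hinge intermittent contact: 3 × 4 × 10 = 120
  Coating jamming: 8 × 4 × 6 = 192
  Potting stripping: 3 × 9 × 4 = 108
Sorted descending: 216, 192, 180, 144, 120, 108, 27.
The sixth-highest RPN is 108 (Potting stripping).

108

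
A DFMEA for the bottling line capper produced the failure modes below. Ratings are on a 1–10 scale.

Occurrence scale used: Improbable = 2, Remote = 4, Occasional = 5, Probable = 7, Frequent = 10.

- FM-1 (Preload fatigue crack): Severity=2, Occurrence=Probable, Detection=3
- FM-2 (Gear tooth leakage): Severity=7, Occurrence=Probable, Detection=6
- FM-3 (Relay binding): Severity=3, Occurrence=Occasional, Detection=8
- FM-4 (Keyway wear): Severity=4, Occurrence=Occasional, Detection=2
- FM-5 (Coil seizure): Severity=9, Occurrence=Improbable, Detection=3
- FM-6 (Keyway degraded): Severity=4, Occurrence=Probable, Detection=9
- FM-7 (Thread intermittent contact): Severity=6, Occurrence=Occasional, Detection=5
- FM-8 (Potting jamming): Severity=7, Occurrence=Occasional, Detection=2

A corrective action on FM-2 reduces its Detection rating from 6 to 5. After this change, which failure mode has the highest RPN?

FM-6

RPN = Severity × Occurrence × Detection:
  FM-1: 2 × 7 × 3 = 42
  FM-2: 7 × 7 × 6 = 294
  FM-3: 3 × 5 × 8 = 120
  FM-4: 4 × 5 × 2 = 40
  FM-5: 9 × 2 × 3 = 54
  FM-6: 4 × 7 × 9 = 252
  FM-7: 6 × 5 × 5 = 150
  FM-8: 7 × 5 × 2 = 70
After action: FM-2 → 7 × 7 × 5 = 245.
Revised RPNs: FM-6=252, FM-2=245, FM-7=150, FM-3=120, FM-8=70, FM-5=54, FM-1=42, FM-4=40.
Highest is now FM-6 (252).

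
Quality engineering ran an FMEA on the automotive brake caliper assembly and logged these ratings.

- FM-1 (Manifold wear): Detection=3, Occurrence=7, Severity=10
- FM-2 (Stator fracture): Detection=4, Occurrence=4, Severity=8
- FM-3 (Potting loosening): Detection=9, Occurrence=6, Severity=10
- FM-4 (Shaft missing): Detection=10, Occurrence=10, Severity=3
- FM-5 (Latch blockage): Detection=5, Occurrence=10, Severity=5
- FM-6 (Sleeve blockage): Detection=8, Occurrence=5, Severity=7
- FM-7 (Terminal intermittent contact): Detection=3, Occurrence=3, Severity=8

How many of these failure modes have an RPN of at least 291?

2

RPN = Severity × Occurrence × Detection:
  FM-1: 10 × 7 × 3 = 210
  FM-2: 8 × 4 × 4 = 128
  FM-3: 10 × 6 × 9 = 540
  FM-4: 3 × 10 × 10 = 300
  FM-5: 5 × 10 × 5 = 250
  FM-6: 7 × 5 × 8 = 280
  FM-7: 8 × 3 × 3 = 72
Modes with RPN ≥ 291: FM-3 (540), FM-4 (300) → 2.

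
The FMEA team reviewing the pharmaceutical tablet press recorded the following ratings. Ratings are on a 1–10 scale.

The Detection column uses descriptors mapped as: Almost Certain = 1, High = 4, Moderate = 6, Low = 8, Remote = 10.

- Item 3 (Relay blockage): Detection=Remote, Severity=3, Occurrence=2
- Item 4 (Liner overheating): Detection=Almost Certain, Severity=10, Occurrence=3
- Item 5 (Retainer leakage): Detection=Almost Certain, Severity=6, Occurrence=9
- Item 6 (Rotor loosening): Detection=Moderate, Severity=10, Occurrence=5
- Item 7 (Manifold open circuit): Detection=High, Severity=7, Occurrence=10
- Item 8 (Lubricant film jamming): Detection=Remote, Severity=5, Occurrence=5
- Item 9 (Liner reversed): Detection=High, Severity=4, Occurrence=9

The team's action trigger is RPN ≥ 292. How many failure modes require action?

RPN = Severity × Occurrence × Detection:
  Item 3: 3 × 2 × 10 = 60
  Item 4: 10 × 3 × 1 = 30
  Item 5: 6 × 9 × 1 = 54
  Item 6: 10 × 5 × 6 = 300
  Item 7: 7 × 10 × 4 = 280
  Item 8: 5 × 5 × 10 = 250
  Item 9: 4 × 9 × 4 = 144
Modes with RPN ≥ 292: Item 6 (300) → 1.

1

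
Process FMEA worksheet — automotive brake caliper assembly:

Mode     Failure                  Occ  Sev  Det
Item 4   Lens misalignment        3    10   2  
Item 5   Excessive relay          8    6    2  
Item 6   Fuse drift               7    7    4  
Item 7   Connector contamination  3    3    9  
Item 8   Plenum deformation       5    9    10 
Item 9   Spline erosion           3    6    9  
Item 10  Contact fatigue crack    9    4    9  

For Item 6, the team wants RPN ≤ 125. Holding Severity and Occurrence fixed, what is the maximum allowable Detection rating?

Item 6: S=7, O=7, D=4 → current RPN = 196.
Fixed product = 49. Need 49 × D ≤ 125, so D ≤ 125/49 = 2.55.
Maximum integer Detection rating = 2 (gives RPN 98; D=3 would give 147 > 125).

2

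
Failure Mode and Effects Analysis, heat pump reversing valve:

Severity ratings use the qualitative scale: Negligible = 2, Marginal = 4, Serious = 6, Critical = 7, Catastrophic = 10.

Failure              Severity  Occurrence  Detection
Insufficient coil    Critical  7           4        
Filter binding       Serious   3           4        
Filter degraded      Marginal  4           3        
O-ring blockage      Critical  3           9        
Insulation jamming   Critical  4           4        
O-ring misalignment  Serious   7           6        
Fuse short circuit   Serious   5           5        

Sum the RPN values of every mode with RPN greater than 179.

RPN = Severity × Occurrence × Detection:
  Insufficient coil: 7 × 7 × 4 = 196
  Filter binding: 6 × 3 × 4 = 72
  Filter degraded: 4 × 4 × 3 = 48
  O-ring blockage: 7 × 3 × 9 = 189
  Insulation jamming: 7 × 4 × 4 = 112
  O-ring misalignment: 6 × 7 × 6 = 252
  Fuse short circuit: 6 × 5 × 5 = 150
RPN > 179: Insufficient coil (196), O-ring blockage (189), O-ring misalignment (252).
Sum: 196 + 189 + 252 = 637.

637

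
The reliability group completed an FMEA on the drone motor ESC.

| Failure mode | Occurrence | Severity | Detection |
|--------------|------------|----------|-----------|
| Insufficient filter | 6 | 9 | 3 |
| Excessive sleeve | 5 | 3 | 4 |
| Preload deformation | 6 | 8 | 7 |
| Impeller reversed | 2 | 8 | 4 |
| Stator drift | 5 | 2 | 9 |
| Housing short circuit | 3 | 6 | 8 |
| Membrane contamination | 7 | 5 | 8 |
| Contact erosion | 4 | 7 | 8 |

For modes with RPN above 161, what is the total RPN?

1002

RPN = Severity × Occurrence × Detection:
  Insufficient filter: 9 × 6 × 3 = 162
  Excessive sleeve: 3 × 5 × 4 = 60
  Preload deformation: 8 × 6 × 7 = 336
  Impeller reversed: 8 × 2 × 4 = 64
  Stator drift: 2 × 5 × 9 = 90
  Housing short circuit: 6 × 3 × 8 = 144
  Membrane contamination: 5 × 7 × 8 = 280
  Contact erosion: 7 × 4 × 8 = 224
RPN > 161: Insufficient filter (162), Preload deformation (336), Membrane contamination (280), Contact erosion (224).
Sum: 162 + 336 + 280 + 224 = 1002.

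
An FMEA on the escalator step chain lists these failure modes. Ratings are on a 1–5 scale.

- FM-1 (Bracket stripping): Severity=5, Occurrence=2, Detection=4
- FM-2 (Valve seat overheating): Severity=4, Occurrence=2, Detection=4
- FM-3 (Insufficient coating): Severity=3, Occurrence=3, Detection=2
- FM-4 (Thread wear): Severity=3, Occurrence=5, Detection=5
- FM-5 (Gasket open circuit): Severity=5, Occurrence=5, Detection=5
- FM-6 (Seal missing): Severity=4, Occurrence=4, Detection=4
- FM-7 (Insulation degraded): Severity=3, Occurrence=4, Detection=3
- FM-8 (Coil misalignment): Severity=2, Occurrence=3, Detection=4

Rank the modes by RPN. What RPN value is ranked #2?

RPN = Severity × Occurrence × Detection:
  FM-1: 5 × 2 × 4 = 40
  FM-2: 4 × 2 × 4 = 32
  FM-3: 3 × 3 × 2 = 18
  FM-4: 3 × 5 × 5 = 75
  FM-5: 5 × 5 × 5 = 125
  FM-6: 4 × 4 × 4 = 64
  FM-7: 3 × 4 × 3 = 36
  FM-8: 2 × 3 × 4 = 24
Sorted descending: 125, 75, 64, 40, 36, 32, 24, 18.
The second-highest RPN is 75 (FM-4).

75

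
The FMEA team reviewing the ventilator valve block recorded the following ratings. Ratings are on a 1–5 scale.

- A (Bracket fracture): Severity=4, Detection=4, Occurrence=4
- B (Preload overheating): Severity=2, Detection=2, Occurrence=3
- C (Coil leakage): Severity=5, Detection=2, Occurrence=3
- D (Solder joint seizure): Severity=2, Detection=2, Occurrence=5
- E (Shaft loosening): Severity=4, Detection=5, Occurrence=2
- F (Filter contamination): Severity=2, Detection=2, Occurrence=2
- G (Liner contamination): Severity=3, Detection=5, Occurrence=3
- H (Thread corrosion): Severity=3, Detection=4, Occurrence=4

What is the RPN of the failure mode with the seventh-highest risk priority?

RPN = Severity × Occurrence × Detection:
  A: 4 × 4 × 4 = 64
  B: 2 × 3 × 2 = 12
  C: 5 × 3 × 2 = 30
  D: 2 × 5 × 2 = 20
  E: 4 × 2 × 5 = 40
  F: 2 × 2 × 2 = 8
  G: 3 × 3 × 5 = 45
  H: 3 × 4 × 4 = 48
Sorted descending: 64, 48, 45, 40, 30, 20, 12, 8.
The seventh-highest RPN is 12 (B).

12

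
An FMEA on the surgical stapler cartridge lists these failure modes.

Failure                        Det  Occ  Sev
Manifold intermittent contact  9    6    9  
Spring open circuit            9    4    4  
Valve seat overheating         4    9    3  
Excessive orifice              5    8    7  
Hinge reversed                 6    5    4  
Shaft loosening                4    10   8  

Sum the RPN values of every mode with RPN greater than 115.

1350

RPN = Severity × Occurrence × Detection:
  Manifold intermittent contact: 9 × 6 × 9 = 486
  Spring open circuit: 4 × 4 × 9 = 144
  Valve seat overheating: 3 × 9 × 4 = 108
  Excessive orifice: 7 × 8 × 5 = 280
  Hinge reversed: 4 × 5 × 6 = 120
  Shaft loosening: 8 × 10 × 4 = 320
RPN > 115: Manifold intermittent contact (486), Spring open circuit (144), Excessive orifice (280), Hinge reversed (120), Shaft loosening (320).
Sum: 486 + 144 + 280 + 120 + 320 = 1350.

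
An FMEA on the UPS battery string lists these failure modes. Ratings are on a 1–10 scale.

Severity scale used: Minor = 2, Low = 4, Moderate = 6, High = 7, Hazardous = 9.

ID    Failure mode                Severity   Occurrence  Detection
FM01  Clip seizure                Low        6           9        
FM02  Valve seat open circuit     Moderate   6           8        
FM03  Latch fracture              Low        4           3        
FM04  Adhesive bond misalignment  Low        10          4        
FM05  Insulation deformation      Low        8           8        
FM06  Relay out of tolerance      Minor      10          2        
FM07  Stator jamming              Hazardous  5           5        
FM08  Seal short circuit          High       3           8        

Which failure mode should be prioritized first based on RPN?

FM02

RPN = Severity × Occurrence × Detection:
  FM01: 4 × 6 × 9 = 216
  FM02: 6 × 6 × 8 = 288
  FM03: 4 × 4 × 3 = 48
  FM04: 4 × 10 × 4 = 160
  FM05: 4 × 8 × 8 = 256
  FM06: 2 × 10 × 2 = 40
  FM07: 9 × 5 × 5 = 225
  FM08: 7 × 3 × 8 = 168
Highest RPN is 288 → FM02.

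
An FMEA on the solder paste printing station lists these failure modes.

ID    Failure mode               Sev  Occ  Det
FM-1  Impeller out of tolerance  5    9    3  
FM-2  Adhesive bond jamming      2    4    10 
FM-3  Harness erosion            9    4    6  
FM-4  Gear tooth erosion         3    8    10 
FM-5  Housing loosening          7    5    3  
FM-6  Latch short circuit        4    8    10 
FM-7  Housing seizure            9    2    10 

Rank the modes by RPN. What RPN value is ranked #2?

RPN = Severity × Occurrence × Detection:
  FM-1: 5 × 9 × 3 = 135
  FM-2: 2 × 4 × 10 = 80
  FM-3: 9 × 4 × 6 = 216
  FM-4: 3 × 8 × 10 = 240
  FM-5: 7 × 5 × 3 = 105
  FM-6: 4 × 8 × 10 = 320
  FM-7: 9 × 2 × 10 = 180
Sorted descending: 320, 240, 216, 180, 135, 105, 80.
The second-highest RPN is 240 (FM-4).

240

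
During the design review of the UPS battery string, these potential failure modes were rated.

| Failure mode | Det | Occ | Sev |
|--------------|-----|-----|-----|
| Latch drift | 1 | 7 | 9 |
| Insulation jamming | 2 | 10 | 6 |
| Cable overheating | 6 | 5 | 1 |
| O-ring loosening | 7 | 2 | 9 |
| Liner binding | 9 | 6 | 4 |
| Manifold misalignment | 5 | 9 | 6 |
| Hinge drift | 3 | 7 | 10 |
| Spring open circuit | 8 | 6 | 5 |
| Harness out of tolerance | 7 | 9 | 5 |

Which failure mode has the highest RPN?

Harness out of tolerance

RPN = Severity × Occurrence × Detection:
  Latch drift: 9 × 7 × 1 = 63
  Insulation jamming: 6 × 10 × 2 = 120
  Cable overheating: 1 × 5 × 6 = 30
  O-ring loosening: 9 × 2 × 7 = 126
  Liner binding: 4 × 6 × 9 = 216
  Manifold misalignment: 6 × 9 × 5 = 270
  Hinge drift: 10 × 7 × 3 = 210
  Spring open circuit: 5 × 6 × 8 = 240
  Harness out of tolerance: 5 × 9 × 7 = 315
Highest RPN is 315 → Harness out of tolerance.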